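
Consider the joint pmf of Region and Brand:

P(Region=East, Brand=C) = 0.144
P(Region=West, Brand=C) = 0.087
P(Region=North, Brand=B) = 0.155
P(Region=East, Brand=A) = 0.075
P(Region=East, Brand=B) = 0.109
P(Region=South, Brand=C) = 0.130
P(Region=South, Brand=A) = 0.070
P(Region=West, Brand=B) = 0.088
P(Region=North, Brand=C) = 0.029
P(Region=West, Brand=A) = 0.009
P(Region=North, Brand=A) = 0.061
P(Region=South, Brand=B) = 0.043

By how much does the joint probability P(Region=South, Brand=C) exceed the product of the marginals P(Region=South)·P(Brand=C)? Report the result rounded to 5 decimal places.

P(Region=South) = 0.070 + 0.043 + 0.130 = 0.243.
P(Brand=C) = 0.029 + 0.130 + 0.144 + 0.087 = 0.390.
P(Region=South, Brand=C) − P(Region=South)P(Brand=C) = 0.130 − 0.243×0.390 = 0.03523.

0.03523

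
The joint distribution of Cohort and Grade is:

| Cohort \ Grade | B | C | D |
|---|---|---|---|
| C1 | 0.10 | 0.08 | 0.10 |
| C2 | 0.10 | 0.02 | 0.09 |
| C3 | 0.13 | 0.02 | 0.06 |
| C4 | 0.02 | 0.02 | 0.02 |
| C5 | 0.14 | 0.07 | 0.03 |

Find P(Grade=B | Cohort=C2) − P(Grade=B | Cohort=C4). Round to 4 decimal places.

0.1429

P(Cohort=C2) = 0.10 + 0.02 + 0.09 = 0.21; P(Grade=B | Cohort=C2) = 0.10/0.21 = 0.47619.
P(Cohort=C4) = 0.02 + 0.02 + 0.02 = 0.06; P(Grade=B | Cohort=C4) = 0.02/0.06 = 0.33333.
Difference = 0.1429.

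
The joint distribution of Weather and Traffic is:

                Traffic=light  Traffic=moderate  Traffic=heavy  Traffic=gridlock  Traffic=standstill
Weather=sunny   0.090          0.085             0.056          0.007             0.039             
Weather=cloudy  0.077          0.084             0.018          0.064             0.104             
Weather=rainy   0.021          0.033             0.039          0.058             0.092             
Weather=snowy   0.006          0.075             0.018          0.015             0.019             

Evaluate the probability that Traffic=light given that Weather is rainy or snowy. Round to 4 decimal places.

P(Weather=rainy) = 0.021 + 0.033 + 0.039 + 0.058 + 0.092 = 0.243.
P(Weather=snowy) = 0.006 + 0.075 + 0.018 + 0.015 + 0.019 = 0.133.
P(Weather ∈ {rainy, snowy}) = 0.243 + 0.133 = 0.376; P(Traffic=light, Weather ∈ {rainy, snowy}) = 0.021 + 0.006 = 0.027.
P(Traffic=light | Weather ∈ {rainy, snowy}) = 0.027/0.376 = 0.0718.

0.0718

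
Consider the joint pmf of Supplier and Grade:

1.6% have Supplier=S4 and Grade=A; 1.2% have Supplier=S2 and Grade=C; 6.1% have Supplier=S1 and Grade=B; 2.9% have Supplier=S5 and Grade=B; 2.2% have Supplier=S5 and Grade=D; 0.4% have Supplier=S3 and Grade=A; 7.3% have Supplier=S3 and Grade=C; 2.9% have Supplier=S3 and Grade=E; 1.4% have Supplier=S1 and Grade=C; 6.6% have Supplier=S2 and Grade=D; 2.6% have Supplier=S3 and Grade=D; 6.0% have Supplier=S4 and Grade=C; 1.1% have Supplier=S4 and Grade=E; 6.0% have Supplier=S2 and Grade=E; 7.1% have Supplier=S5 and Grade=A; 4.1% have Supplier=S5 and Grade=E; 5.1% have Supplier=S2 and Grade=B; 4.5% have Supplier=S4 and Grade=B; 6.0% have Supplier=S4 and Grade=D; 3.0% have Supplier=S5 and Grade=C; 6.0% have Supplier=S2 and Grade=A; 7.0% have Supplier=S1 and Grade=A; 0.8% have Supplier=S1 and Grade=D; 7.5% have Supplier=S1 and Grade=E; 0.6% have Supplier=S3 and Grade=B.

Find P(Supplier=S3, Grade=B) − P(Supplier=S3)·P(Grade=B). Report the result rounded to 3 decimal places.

-0.020

P(Supplier=S3) = 0.004 + 0.006 + 0.073 + 0.026 + 0.029 = 0.138.
P(Grade=B) = 0.061 + 0.051 + 0.006 + 0.045 + 0.029 = 0.192.
P(Supplier=S3, Grade=B) − P(Supplier=S3)P(Grade=B) = 0.006 − 0.138×0.192 = -0.020.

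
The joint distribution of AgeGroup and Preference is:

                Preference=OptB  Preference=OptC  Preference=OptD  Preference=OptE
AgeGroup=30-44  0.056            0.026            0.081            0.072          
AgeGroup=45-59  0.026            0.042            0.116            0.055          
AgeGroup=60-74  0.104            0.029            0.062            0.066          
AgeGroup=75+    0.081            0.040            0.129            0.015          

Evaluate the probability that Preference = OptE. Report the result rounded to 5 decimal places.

P(Preference=OptE) = 0.072 + 0.055 + 0.066 + 0.015 = 0.208.

0.20800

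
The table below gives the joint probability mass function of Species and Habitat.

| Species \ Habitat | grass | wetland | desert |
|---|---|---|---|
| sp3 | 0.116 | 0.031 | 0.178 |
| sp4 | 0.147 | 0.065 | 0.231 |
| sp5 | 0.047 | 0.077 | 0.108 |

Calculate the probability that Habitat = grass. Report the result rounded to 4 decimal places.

0.3100

P(Habitat=grass) = 0.116 + 0.147 + 0.047 = 0.310.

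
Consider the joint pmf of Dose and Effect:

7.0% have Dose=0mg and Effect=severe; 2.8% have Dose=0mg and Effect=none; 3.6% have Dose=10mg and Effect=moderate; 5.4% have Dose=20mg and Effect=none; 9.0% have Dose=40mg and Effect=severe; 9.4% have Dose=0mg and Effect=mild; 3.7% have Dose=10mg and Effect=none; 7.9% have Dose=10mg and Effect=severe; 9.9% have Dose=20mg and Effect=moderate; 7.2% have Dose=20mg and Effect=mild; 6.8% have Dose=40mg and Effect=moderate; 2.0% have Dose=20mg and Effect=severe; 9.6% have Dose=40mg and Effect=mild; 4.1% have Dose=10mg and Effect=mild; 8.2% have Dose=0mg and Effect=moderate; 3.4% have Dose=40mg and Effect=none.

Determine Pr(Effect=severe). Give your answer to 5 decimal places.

P(Effect=severe) = 0.070 + 0.079 + 0.020 + 0.090 = 0.259.

0.25900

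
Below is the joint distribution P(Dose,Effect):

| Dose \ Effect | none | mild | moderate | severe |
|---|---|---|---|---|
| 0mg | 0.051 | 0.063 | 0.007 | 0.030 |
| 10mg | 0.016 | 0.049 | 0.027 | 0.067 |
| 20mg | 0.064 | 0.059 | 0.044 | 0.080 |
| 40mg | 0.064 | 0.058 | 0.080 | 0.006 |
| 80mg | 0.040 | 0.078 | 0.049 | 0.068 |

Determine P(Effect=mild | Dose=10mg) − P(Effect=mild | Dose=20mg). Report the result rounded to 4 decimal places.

P(Dose=10mg) = 0.016 + 0.049 + 0.027 + 0.067 = 0.159; P(Effect=mild | Dose=10mg) = 0.049/0.159 = 0.30818.
P(Dose=20mg) = 0.064 + 0.059 + 0.044 + 0.080 = 0.247; P(Effect=mild | Dose=20mg) = 0.059/0.247 = 0.23887.
Difference = 0.0693.

0.0693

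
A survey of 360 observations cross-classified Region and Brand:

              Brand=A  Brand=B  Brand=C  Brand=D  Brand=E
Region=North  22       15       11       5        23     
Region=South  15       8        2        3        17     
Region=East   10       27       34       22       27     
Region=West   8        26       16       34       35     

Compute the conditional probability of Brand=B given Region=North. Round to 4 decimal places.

0.1974

Total with Region=North: 22 + 15 + 11 + 5 + 23 = 76.
P(Brand=B | Region=North) = 15/76 = 0.1974.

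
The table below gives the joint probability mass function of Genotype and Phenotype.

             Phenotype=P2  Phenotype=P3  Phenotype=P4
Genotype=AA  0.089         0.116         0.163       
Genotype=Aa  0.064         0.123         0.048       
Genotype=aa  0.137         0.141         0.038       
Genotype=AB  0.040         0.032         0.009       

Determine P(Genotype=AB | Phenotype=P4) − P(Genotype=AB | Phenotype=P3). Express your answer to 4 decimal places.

P(Phenotype=P4) = 0.163 + 0.048 + 0.038 + 0.009 = 0.258; P(Genotype=AB | Phenotype=P4) = 0.009/0.258 = 0.03488.
P(Phenotype=P3) = 0.116 + 0.123 + 0.141 + 0.032 = 0.412; P(Genotype=AB | Phenotype=P3) = 0.032/0.412 = 0.07767.
Difference = -0.0428.

-0.0428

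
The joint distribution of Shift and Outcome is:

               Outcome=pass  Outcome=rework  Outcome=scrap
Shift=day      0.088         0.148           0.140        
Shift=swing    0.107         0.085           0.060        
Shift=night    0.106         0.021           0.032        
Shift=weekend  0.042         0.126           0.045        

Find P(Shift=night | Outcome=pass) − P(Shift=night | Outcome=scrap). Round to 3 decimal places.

P(Outcome=pass) = 0.088 + 0.107 + 0.106 + 0.042 = 0.343; P(Shift=night | Outcome=pass) = 0.106/0.343 = 0.3090.
P(Outcome=scrap) = 0.140 + 0.060 + 0.032 + 0.045 = 0.277; P(Shift=night | Outcome=scrap) = 0.032/0.277 = 0.1155.
Difference = 0.194.

0.194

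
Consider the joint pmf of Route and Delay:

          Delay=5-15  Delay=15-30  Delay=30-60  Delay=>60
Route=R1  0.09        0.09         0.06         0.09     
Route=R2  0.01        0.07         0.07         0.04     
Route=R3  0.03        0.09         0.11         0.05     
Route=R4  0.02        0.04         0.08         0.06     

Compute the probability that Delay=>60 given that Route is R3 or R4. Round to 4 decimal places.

0.2292

P(Route=R3) = 0.03 + 0.09 + 0.11 + 0.05 = 0.28.
P(Route=R4) = 0.02 + 0.04 + 0.08 + 0.06 = 0.20.
P(Route ∈ {R3, R4}) = 0.28 + 0.20 = 0.48; P(Delay=>60, Route ∈ {R3, R4}) = 0.05 + 0.06 = 0.11.
P(Delay=>60 | Route ∈ {R3, R4}) = 0.11/0.48 = 0.2292.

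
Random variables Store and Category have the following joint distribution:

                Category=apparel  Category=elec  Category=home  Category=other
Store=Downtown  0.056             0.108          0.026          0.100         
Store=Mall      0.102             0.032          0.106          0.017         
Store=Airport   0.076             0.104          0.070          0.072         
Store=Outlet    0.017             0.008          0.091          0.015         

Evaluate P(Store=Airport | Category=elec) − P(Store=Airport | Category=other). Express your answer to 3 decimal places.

P(Category=elec) = 0.108 + 0.032 + 0.104 + 0.008 = 0.252; P(Store=Airport | Category=elec) = 0.104/0.252 = 0.4127.
P(Category=other) = 0.100 + 0.017 + 0.072 + 0.015 = 0.204; P(Store=Airport | Category=other) = 0.072/0.204 = 0.3529.
Difference = 0.060.

0.060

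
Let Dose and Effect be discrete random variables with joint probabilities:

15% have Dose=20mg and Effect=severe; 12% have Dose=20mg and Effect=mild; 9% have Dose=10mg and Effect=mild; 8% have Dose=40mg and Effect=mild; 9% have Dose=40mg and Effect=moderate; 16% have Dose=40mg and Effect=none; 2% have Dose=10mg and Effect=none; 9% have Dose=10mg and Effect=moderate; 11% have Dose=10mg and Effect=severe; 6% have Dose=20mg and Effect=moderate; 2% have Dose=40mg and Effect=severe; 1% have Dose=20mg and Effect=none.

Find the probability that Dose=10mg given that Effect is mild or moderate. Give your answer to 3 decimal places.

0.340

P(Effect=mild) = 0.09 + 0.12 + 0.08 = 0.29.
P(Effect=moderate) = 0.09 + 0.06 + 0.09 = 0.24.
P(Effect ∈ {mild, moderate}) = 0.29 + 0.24 = 0.53; P(Dose=10mg, Effect ∈ {mild, moderate}) = 0.09 + 0.09 = 0.18.
P(Dose=10mg | Effect ∈ {mild, moderate}) = 0.18/0.53 = 0.340.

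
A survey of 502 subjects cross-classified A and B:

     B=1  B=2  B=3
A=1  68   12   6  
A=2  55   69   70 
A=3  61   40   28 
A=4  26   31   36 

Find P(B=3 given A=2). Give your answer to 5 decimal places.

Total with A=2: 55 + 69 + 70 = 194.
P(B=3 | A=2) = 70/194 = 0.36082.

0.36082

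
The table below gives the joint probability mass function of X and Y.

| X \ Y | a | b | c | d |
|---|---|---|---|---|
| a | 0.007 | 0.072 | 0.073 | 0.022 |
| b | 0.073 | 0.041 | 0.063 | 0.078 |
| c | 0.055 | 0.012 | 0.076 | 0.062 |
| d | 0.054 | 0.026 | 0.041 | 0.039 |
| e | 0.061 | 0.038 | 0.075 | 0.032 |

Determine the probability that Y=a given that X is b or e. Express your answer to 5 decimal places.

0.29067

P(X=b) = 0.073 + 0.041 + 0.063 + 0.078 = 0.255.
P(X=e) = 0.061 + 0.038 + 0.075 + 0.032 = 0.206.
P(X ∈ {b, e}) = 0.255 + 0.206 = 0.461; P(Y=a, X ∈ {b, e}) = 0.073 + 0.061 = 0.134.
P(Y=a | X ∈ {b, e}) = 0.134/0.461 = 0.29067.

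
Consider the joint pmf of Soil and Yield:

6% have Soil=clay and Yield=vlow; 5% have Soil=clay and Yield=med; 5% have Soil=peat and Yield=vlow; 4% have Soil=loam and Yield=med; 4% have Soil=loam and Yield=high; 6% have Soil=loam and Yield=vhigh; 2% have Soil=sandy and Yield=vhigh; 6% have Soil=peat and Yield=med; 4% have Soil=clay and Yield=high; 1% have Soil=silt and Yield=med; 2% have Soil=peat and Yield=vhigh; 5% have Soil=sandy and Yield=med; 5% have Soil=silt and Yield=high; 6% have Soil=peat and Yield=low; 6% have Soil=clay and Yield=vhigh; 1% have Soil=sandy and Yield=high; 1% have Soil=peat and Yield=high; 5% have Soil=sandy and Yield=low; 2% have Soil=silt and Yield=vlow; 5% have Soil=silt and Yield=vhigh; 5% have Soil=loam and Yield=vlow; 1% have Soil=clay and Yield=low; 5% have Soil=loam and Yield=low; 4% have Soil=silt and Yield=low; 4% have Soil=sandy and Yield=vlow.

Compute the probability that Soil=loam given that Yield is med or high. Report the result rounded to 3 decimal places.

P(Yield=med) = 0.05 + 0.04 + 0.05 + 0.01 + 0.06 = 0.21.
P(Yield=high) = 0.01 + 0.04 + 0.04 + 0.05 + 0.01 = 0.15.
P(Yield ∈ {med, high}) = 0.21 + 0.15 = 0.36; P(Soil=loam, Yield ∈ {med, high}) = 0.04 + 0.04 = 0.08.
P(Soil=loam | Yield ∈ {med, high}) = 0.08/0.36 = 0.222.

0.222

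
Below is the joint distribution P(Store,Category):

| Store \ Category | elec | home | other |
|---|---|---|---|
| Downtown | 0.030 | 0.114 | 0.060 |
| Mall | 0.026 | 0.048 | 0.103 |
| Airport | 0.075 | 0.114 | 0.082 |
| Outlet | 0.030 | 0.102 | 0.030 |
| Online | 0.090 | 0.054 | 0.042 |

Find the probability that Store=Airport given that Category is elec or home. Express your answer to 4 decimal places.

P(Category=elec) = 0.030 + 0.026 + 0.075 + 0.030 + 0.090 = 0.251.
P(Category=home) = 0.114 + 0.048 + 0.114 + 0.102 + 0.054 = 0.432.
P(Category ∈ {elec, home}) = 0.251 + 0.432 = 0.683; P(Store=Airport, Category ∈ {elec, home}) = 0.075 + 0.114 = 0.189.
P(Store=Airport | Category ∈ {elec, home}) = 0.189/0.683 = 0.2767.

0.2767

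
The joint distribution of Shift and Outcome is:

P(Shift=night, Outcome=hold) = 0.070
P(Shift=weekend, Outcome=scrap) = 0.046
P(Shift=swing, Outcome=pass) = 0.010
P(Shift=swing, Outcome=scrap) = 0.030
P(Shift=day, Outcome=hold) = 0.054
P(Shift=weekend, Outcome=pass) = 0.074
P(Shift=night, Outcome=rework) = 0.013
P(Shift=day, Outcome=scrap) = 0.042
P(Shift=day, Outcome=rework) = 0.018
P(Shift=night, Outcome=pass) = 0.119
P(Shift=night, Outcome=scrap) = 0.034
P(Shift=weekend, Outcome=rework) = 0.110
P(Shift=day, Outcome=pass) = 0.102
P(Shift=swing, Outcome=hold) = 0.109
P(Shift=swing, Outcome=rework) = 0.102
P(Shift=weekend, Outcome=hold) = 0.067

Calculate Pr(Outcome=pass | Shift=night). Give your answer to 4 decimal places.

0.5042

P(Shift=night) = 0.119 + 0.013 + 0.034 + 0.070 = 0.236.
P(Outcome=pass | Shift=night) = 0.119/0.236 = 0.5042.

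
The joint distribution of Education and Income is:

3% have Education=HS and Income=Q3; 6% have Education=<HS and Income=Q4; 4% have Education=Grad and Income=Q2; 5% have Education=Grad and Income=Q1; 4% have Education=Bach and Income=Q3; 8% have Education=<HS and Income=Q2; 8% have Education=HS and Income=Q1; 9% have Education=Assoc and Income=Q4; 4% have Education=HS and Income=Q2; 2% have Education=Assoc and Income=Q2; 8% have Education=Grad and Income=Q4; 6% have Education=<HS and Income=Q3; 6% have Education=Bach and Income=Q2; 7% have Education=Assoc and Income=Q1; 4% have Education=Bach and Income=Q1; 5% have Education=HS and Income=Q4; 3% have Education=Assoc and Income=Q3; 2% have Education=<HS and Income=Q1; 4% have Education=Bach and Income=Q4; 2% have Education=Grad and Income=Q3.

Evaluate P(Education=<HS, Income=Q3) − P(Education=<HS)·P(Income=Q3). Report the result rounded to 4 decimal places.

P(Education=<HS) = 0.02 + 0.08 + 0.06 + 0.06 = 0.22.
P(Income=Q3) = 0.06 + 0.03 + 0.03 + 0.04 + 0.02 = 0.18.
P(Education=<HS, Income=Q3) − P(Education=<HS)P(Income=Q3) = 0.06 − 0.22×0.18 = 0.0204.

0.0204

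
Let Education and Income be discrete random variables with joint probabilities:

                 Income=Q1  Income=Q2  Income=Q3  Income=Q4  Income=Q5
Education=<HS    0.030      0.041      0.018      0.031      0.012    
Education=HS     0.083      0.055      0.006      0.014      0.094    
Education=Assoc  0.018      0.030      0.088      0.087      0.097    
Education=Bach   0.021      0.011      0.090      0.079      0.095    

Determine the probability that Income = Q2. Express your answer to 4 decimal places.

0.1370

P(Income=Q2) = 0.041 + 0.055 + 0.030 + 0.011 = 0.137.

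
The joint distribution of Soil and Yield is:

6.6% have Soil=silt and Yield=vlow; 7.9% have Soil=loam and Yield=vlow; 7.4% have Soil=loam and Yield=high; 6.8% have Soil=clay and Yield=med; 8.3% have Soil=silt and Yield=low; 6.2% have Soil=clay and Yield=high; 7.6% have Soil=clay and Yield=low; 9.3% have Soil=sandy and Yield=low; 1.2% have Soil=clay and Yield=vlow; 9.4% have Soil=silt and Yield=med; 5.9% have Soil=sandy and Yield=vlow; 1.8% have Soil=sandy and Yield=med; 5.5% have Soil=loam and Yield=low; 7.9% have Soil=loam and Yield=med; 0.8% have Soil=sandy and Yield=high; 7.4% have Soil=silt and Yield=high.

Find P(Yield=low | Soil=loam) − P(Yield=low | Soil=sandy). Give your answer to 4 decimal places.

P(Soil=loam) = 0.079 + 0.055 + 0.079 + 0.074 = 0.287; P(Yield=low | Soil=loam) = 0.055/0.287 = 0.19164.
P(Soil=sandy) = 0.059 + 0.093 + 0.018 + 0.008 = 0.178; P(Yield=low | Soil=sandy) = 0.093/0.178 = 0.52247.
Difference = -0.3308.

-0.3308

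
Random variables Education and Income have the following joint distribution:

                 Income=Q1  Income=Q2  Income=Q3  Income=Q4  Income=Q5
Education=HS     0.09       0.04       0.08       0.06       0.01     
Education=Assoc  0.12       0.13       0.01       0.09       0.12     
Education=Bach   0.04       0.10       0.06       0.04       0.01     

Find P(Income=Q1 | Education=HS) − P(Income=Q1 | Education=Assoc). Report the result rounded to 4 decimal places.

0.0661

P(Education=HS) = 0.09 + 0.04 + 0.08 + 0.06 + 0.01 = 0.28; P(Income=Q1 | Education=HS) = 0.09/0.28 = 0.32143.
P(Education=Assoc) = 0.12 + 0.13 + 0.01 + 0.09 + 0.12 = 0.47; P(Income=Q1 | Education=Assoc) = 0.12/0.47 = 0.25532.
Difference = 0.0661.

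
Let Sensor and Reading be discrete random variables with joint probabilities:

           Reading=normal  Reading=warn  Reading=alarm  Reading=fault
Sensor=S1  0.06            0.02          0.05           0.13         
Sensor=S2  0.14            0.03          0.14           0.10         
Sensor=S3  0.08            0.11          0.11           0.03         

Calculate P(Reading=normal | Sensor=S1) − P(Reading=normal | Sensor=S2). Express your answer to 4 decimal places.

P(Sensor=S1) = 0.06 + 0.02 + 0.05 + 0.13 = 0.26; P(Reading=normal | Sensor=S1) = 0.06/0.26 = 0.23077.
P(Sensor=S2) = 0.14 + 0.03 + 0.14 + 0.10 = 0.41; P(Reading=normal | Sensor=S2) = 0.14/0.41 = 0.34146.
Difference = -0.1107.

-0.1107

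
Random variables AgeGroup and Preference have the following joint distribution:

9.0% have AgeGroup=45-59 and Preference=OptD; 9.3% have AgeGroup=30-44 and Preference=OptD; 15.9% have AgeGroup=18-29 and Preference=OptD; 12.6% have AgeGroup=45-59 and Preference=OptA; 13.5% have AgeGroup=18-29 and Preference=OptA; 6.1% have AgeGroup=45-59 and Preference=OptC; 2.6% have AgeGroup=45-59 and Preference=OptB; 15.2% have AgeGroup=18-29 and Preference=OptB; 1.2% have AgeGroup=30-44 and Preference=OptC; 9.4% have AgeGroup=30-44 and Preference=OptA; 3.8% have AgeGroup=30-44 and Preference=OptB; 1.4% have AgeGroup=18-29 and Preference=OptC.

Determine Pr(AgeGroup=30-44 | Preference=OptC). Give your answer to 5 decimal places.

P(Preference=OptC) = 0.014 + 0.012 + 0.061 = 0.087.
P(AgeGroup=30-44 | Preference=OptC) = 0.012/0.087 = 0.13793.

0.13793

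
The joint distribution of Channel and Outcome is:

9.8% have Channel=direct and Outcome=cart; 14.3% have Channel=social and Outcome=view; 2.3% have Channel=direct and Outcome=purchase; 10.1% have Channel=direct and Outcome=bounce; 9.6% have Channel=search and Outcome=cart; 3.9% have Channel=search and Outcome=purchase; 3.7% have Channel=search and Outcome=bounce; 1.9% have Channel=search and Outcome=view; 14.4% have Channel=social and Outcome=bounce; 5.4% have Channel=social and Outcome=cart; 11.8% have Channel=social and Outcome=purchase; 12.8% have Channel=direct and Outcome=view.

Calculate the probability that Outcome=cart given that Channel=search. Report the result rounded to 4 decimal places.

P(Channel=search) = 0.037 + 0.019 + 0.096 + 0.039 = 0.191.
P(Outcome=cart | Channel=search) = 0.096/0.191 = 0.5026.

0.5026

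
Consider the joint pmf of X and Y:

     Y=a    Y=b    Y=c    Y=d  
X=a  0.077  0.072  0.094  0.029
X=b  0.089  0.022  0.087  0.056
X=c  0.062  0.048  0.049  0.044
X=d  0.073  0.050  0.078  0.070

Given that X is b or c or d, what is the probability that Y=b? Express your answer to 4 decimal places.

P(X=b) = 0.089 + 0.022 + 0.087 + 0.056 = 0.254.
P(X=c) = 0.062 + 0.048 + 0.049 + 0.044 = 0.203.
P(X=d) = 0.073 + 0.050 + 0.078 + 0.070 = 0.271.
P(X ∈ {b, c, d}) = 0.254 + 0.203 + 0.271 = 0.728; P(Y=b, X ∈ {b, c, d}) = 0.022 + 0.048 + 0.050 = 0.120.
P(Y=b | X ∈ {b, c, d}) = 0.120/0.728 = 0.1648.

0.1648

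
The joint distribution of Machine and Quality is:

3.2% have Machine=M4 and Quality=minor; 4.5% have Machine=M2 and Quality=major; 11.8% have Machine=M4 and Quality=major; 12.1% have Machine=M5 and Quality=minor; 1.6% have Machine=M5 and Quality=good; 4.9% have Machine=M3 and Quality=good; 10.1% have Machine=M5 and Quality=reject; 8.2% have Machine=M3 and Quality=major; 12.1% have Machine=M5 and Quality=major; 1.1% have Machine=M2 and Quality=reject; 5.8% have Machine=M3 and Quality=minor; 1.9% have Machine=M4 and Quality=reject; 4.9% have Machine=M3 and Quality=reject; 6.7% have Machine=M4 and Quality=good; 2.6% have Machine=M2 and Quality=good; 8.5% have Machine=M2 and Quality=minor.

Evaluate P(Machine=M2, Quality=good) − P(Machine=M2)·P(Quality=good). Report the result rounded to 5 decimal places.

P(Machine=M2) = 0.026 + 0.085 + 0.045 + 0.011 = 0.167.
P(Quality=good) = 0.026 + 0.049 + 0.067 + 0.016 = 0.158.
P(Machine=M2, Quality=good) − P(Machine=M2)P(Quality=good) = 0.026 − 0.167×0.158 = -0.00039.

-0.00039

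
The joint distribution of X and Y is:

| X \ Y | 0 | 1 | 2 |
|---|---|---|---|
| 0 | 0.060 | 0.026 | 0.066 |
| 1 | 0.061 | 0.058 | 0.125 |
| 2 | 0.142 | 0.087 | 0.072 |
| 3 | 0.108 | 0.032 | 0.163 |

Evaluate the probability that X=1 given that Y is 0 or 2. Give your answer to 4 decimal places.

P(Y=0) = 0.060 + 0.061 + 0.142 + 0.108 = 0.371.
P(Y=2) = 0.066 + 0.125 + 0.072 + 0.163 = 0.426.
P(Y ∈ {0, 2}) = 0.371 + 0.426 = 0.797; P(X=1, Y ∈ {0, 2}) = 0.061 + 0.125 = 0.186.
P(X=1 | Y ∈ {0, 2}) = 0.186/0.797 = 0.2334.

0.2334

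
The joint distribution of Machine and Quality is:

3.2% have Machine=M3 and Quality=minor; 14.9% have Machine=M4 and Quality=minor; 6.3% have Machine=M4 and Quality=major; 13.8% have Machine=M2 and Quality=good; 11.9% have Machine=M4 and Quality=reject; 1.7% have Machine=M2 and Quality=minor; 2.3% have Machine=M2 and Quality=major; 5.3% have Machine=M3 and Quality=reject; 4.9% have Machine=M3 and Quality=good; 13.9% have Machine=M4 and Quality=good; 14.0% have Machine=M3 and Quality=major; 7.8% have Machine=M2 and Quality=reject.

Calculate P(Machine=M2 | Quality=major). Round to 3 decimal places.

P(Quality=major) = 0.023 + 0.140 + 0.063 = 0.226.
P(Machine=M2 | Quality=major) = 0.023/0.226 = 0.102.

0.102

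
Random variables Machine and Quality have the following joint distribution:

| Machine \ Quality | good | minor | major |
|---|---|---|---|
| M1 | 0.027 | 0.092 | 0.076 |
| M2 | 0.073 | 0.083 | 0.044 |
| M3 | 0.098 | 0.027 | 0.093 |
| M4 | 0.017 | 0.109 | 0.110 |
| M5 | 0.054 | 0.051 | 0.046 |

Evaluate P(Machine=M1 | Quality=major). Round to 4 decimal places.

P(Quality=major) = 0.076 + 0.044 + 0.093 + 0.110 + 0.046 = 0.369.
P(Machine=M1 | Quality=major) = 0.076/0.369 = 0.2060.

0.2060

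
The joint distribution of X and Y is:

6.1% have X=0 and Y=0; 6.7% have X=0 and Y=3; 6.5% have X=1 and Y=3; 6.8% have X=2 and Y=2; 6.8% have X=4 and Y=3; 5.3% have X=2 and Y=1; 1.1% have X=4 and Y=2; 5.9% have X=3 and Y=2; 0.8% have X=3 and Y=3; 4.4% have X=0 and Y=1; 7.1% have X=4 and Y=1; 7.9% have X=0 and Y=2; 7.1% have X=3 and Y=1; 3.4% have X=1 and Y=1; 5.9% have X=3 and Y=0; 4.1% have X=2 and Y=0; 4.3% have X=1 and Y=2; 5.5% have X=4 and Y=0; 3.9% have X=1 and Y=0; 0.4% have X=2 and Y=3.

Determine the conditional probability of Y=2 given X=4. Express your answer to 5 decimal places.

0.05366

P(X=4) = 0.055 + 0.071 + 0.011 + 0.068 = 0.205.
P(Y=2 | X=4) = 0.011/0.205 = 0.05366.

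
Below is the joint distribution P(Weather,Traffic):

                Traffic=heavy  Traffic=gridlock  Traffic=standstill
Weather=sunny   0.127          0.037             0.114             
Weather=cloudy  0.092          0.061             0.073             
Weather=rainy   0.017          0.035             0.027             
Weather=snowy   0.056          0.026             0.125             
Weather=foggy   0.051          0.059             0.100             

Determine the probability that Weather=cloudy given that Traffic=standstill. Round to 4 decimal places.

P(Traffic=standstill) = 0.114 + 0.073 + 0.027 + 0.125 + 0.100 = 0.439.
P(Weather=cloudy | Traffic=standstill) = 0.073/0.439 = 0.1663.

0.1663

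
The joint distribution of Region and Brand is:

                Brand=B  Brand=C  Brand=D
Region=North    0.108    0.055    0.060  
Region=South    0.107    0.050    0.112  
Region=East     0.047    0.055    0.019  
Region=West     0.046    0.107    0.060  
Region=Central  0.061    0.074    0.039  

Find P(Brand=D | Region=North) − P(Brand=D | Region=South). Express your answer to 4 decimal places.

-0.1473

P(Region=North) = 0.108 + 0.055 + 0.060 = 0.223; P(Brand=D | Region=North) = 0.060/0.223 = 0.26906.
P(Region=South) = 0.107 + 0.050 + 0.112 = 0.269; P(Brand=D | Region=South) = 0.112/0.269 = 0.41636.
Difference = -0.1473.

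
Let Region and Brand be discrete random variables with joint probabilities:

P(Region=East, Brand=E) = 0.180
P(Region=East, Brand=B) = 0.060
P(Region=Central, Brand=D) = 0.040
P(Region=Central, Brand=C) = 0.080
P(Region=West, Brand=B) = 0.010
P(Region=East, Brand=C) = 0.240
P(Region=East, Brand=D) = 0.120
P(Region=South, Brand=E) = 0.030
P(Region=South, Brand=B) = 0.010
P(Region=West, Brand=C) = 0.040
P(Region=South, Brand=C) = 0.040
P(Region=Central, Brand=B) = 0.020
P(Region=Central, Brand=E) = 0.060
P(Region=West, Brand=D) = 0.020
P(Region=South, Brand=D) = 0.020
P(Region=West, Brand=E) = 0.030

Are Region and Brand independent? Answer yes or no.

yes

Every cell satisfies P(Region,Brand) = P(Region)·P(Brand). For instance P(Region=East) = 0.600, P(Brand=B) = 0.100, and 0.600×0.100 = 0.060 matches the joint entry. So Region and Brand are independent.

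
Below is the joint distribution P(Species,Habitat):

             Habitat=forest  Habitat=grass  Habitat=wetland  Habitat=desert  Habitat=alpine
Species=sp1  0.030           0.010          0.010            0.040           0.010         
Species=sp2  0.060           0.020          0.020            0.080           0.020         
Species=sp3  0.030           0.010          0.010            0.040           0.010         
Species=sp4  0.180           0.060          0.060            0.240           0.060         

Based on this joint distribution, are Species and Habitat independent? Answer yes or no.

yes

Every cell satisfies P(Species,Habitat) = P(Species)·P(Habitat). For instance P(Species=sp3) = 0.100, P(Habitat=desert) = 0.400, and 0.100×0.400 = 0.040 matches the joint entry. So Species and Habitat are independent.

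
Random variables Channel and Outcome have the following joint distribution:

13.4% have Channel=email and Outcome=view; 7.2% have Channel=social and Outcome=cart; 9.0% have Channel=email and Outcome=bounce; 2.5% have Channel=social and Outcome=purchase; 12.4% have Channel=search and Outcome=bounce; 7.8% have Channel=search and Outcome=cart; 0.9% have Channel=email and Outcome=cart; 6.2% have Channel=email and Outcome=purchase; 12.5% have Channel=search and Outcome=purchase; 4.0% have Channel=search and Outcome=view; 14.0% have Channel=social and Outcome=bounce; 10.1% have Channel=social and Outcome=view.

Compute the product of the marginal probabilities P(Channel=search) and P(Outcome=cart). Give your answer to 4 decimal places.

P(Channel=search) = 0.124 + 0.040 + 0.078 + 0.125 = 0.367.
P(Outcome=cart) = 0.009 + 0.078 + 0.072 = 0.159.
Product: 0.367 × 0.159 = 0.0584.

0.0584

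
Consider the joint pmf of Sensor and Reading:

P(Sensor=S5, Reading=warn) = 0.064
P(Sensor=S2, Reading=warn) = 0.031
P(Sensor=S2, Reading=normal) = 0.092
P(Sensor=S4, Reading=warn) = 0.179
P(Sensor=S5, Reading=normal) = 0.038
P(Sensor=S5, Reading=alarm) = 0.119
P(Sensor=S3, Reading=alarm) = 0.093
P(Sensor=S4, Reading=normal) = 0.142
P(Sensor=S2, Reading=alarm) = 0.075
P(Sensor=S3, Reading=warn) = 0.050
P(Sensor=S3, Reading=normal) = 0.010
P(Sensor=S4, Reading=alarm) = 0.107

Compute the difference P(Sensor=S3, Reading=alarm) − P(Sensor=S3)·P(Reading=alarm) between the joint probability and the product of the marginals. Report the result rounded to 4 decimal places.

0.0327

P(Sensor=S3) = 0.010 + 0.050 + 0.093 = 0.153.
P(Reading=alarm) = 0.075 + 0.093 + 0.107 + 0.119 = 0.394.
P(Sensor=S3, Reading=alarm) − P(Sensor=S3)P(Reading=alarm) = 0.093 − 0.153×0.394 = 0.0327.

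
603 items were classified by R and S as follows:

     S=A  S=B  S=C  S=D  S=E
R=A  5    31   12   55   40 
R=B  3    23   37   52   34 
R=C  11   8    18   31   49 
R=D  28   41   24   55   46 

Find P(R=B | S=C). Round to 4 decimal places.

Total with S=C: 12 + 37 + 18 + 24 = 91.
P(R=B | S=C) = 37/91 = 0.4066.

0.4066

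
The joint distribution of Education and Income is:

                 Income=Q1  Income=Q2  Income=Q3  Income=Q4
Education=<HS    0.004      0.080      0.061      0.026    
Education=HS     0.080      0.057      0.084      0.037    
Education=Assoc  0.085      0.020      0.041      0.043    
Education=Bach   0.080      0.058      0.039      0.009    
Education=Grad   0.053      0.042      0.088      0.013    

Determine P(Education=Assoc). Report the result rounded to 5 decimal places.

0.18900

P(Education=Assoc) = 0.085 + 0.020 + 0.041 + 0.043 = 0.189.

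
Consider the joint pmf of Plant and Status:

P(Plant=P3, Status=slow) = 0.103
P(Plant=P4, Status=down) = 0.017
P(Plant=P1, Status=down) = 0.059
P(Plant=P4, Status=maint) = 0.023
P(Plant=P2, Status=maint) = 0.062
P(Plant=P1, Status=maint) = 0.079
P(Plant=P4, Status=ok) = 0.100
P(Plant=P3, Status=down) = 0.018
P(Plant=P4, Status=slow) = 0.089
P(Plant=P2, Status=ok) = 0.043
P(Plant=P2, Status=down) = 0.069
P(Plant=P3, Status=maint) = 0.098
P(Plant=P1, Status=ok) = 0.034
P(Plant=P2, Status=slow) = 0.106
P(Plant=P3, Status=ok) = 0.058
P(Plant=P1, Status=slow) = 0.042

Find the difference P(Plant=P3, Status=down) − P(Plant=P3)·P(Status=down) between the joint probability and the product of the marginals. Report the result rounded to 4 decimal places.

-0.0272

P(Plant=P3) = 0.058 + 0.103 + 0.018 + 0.098 = 0.277.
P(Status=down) = 0.059 + 0.069 + 0.018 + 0.017 = 0.163.
P(Plant=P3, Status=down) − P(Plant=P3)P(Status=down) = 0.018 − 0.277×0.163 = -0.0272.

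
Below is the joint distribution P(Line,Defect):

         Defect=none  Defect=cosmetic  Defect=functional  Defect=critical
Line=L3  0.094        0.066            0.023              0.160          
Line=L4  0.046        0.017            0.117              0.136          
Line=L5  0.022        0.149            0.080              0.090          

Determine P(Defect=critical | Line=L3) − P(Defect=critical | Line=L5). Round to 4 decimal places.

0.2025

P(Line=L3) = 0.094 + 0.066 + 0.023 + 0.160 = 0.343; P(Defect=critical | Line=L3) = 0.160/0.343 = 0.46647.
P(Line=L5) = 0.022 + 0.149 + 0.080 + 0.090 = 0.341; P(Defect=critical | Line=L5) = 0.090/0.341 = 0.26393.
Difference = 0.2025.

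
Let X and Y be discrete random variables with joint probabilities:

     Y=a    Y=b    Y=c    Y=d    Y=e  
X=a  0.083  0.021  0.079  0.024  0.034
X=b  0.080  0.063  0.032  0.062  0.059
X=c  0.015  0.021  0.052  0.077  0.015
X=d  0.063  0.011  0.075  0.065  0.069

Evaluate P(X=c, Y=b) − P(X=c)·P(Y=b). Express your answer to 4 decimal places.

0.0001

P(X=c) = 0.015 + 0.021 + 0.052 + 0.077 + 0.015 = 0.180.
P(Y=b) = 0.021 + 0.063 + 0.021 + 0.011 = 0.116.
P(X=c, Y=b) − P(X=c)P(Y=b) = 0.021 − 0.180×0.116 = 0.0001.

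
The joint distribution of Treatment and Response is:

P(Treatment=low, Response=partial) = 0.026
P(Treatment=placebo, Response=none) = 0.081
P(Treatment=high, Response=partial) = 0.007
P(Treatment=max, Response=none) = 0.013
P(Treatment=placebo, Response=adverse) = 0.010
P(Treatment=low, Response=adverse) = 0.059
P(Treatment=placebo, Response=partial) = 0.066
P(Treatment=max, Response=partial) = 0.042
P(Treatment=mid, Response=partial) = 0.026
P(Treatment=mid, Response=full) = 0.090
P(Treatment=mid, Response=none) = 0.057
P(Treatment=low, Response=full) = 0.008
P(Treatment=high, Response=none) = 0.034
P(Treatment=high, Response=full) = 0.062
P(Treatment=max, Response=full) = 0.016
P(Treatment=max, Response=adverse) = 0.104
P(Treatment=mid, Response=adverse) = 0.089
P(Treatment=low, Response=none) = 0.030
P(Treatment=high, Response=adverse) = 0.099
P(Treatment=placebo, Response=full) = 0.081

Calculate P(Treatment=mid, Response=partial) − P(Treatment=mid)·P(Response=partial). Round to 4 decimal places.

P(Treatment=mid) = 0.057 + 0.026 + 0.090 + 0.089 = 0.262.
P(Response=partial) = 0.066 + 0.026 + 0.026 + 0.007 + 0.042 = 0.167.
P(Treatment=mid, Response=partial) − P(Treatment=mid)P(Response=partial) = 0.026 − 0.262×0.167 = -0.0178.

-0.0178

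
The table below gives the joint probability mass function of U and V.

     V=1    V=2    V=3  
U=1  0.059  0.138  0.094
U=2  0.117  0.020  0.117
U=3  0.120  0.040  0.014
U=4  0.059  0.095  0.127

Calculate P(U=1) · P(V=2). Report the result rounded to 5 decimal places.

P(U=1) = 0.059 + 0.138 + 0.094 = 0.291.
P(V=2) = 0.138 + 0.020 + 0.040 + 0.095 = 0.293.
Product: 0.291 × 0.293 = 0.08526.

0.08526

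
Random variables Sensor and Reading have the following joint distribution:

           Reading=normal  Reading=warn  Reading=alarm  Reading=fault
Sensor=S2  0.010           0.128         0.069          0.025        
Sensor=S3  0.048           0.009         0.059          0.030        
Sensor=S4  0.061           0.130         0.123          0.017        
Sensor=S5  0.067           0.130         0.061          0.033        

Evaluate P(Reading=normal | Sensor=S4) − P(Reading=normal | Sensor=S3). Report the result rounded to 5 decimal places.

-0.14448

P(Sensor=S4) = 0.061 + 0.130 + 0.123 + 0.017 = 0.331; P(Reading=normal | Sensor=S4) = 0.061/0.331 = 0.184290.
P(Sensor=S3) = 0.048 + 0.009 + 0.059 + 0.030 = 0.146; P(Reading=normal | Sensor=S3) = 0.048/0.146 = 0.328767.
Difference = -0.14448.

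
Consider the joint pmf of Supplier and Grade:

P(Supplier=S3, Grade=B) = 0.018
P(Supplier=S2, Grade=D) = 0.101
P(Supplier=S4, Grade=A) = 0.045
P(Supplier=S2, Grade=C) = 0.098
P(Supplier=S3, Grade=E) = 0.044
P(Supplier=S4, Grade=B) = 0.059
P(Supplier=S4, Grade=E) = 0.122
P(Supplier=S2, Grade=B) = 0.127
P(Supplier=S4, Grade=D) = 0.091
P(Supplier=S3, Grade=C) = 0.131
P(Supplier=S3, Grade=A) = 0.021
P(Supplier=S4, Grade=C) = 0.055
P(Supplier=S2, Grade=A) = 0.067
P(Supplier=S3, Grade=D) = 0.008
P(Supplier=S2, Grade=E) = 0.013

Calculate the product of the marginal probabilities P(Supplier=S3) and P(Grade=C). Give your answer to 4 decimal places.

P(Supplier=S3) = 0.021 + 0.018 + 0.131 + 0.008 + 0.044 = 0.222.
P(Grade=C) = 0.098 + 0.131 + 0.055 = 0.284.
Product: 0.222 × 0.284 = 0.0630.

0.0630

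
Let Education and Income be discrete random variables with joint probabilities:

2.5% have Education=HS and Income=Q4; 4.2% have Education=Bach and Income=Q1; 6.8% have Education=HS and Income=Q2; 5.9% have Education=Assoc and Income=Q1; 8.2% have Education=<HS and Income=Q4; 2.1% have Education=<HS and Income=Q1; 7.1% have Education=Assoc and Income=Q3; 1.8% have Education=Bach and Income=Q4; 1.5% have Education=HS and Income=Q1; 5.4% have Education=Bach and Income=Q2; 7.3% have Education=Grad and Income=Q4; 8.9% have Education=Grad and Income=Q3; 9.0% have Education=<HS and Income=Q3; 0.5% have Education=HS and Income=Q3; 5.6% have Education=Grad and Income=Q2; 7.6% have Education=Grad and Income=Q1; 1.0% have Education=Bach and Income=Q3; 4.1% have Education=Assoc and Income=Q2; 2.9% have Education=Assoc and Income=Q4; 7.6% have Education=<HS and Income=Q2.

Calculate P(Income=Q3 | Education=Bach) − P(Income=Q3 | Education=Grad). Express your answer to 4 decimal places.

-0.2221

P(Education=Bach) = 0.042 + 0.054 + 0.010 + 0.018 = 0.124; P(Income=Q3 | Education=Bach) = 0.010/0.124 = 0.08065.
P(Education=Grad) = 0.076 + 0.056 + 0.089 + 0.073 = 0.294; P(Income=Q3 | Education=Grad) = 0.089/0.294 = 0.30272.
Difference = -0.2221.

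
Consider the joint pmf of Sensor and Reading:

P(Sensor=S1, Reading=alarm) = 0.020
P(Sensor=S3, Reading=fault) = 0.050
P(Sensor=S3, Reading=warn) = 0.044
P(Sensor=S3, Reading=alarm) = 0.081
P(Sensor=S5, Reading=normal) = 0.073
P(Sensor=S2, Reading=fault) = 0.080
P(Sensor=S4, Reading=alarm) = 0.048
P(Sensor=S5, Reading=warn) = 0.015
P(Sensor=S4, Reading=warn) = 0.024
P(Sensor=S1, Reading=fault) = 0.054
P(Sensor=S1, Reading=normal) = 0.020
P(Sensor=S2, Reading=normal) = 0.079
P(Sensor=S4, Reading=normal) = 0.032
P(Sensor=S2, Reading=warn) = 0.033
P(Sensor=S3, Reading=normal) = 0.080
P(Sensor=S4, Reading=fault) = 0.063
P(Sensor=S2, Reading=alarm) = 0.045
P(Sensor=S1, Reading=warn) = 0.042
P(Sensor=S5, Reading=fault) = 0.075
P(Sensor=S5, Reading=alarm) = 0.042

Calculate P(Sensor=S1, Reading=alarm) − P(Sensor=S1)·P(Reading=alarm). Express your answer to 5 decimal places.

P(Sensor=S1) = 0.020 + 0.042 + 0.020 + 0.054 = 0.136.
P(Reading=alarm) = 0.020 + 0.045 + 0.081 + 0.048 + 0.042 = 0.236.
P(Sensor=S1, Reading=alarm) − P(Sensor=S1)P(Reading=alarm) = 0.020 − 0.136×0.236 = -0.01210.

-0.01210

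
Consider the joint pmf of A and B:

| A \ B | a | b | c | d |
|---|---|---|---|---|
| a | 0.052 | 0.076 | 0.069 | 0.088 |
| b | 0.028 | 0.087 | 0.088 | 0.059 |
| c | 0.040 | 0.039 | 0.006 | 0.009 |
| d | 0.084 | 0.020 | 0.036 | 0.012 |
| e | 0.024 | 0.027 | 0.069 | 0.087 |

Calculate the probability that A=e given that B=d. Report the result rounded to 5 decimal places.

P(B=d) = 0.088 + 0.059 + 0.009 + 0.012 + 0.087 = 0.255.
P(A=e | B=d) = 0.087/0.255 = 0.34118.

0.34118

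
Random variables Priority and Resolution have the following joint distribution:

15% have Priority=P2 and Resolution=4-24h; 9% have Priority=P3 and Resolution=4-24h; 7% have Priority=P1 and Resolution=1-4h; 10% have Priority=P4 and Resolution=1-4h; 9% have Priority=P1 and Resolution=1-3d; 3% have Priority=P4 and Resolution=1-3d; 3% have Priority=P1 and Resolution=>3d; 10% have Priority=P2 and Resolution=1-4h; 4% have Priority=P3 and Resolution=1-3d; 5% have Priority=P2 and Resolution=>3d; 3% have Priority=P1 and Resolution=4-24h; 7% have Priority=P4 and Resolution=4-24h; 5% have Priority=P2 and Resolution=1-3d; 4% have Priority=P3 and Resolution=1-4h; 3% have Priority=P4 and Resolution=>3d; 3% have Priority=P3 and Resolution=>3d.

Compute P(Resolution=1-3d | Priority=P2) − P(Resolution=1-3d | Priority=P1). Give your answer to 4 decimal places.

-0.2662

P(Priority=P2) = 0.10 + 0.15 + 0.05 + 0.05 = 0.35; P(Resolution=1-3d | Priority=P2) = 0.05/0.35 = 0.14286.
P(Priority=P1) = 0.07 + 0.03 + 0.09 + 0.03 = 0.22; P(Resolution=1-3d | Priority=P1) = 0.09/0.22 = 0.40909.
Difference = -0.2662.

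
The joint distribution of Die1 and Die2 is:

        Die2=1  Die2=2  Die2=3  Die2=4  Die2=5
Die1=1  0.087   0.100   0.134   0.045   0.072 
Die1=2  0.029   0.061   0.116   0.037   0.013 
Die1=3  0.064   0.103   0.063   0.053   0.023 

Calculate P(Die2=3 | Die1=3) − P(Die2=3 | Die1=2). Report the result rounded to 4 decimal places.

P(Die1=3) = 0.064 + 0.103 + 0.063 + 0.053 + 0.023 = 0.306; P(Die2=3 | Die1=3) = 0.063/0.306 = 0.20588.
P(Die1=2) = 0.029 + 0.061 + 0.116 + 0.037 + 0.013 = 0.256; P(Die2=3 | Die1=2) = 0.116/0.256 = 0.45313.
Difference = -0.2472.

-0.2472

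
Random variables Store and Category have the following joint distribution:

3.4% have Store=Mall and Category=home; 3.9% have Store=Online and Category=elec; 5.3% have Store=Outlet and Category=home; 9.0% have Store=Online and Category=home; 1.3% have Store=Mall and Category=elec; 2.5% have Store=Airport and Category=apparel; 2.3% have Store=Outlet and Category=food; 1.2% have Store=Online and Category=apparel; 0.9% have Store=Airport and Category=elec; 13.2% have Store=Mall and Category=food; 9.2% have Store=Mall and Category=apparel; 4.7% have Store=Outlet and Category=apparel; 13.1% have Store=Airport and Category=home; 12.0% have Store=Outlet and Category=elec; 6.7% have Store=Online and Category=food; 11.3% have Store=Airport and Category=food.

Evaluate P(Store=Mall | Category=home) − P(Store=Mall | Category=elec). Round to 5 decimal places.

P(Category=home) = 0.034 + 0.131 + 0.053 + 0.090 = 0.308; P(Store=Mall | Category=home) = 0.034/0.308 = 0.110390.
P(Category=elec) = 0.013 + 0.009 + 0.120 + 0.039 = 0.181; P(Store=Mall | Category=elec) = 0.013/0.181 = 0.071823.
Difference = 0.03857.

0.03857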